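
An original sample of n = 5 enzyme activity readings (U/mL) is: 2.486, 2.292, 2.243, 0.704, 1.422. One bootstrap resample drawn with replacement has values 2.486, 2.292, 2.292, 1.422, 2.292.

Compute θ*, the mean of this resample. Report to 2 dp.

Mean = (2.486 + 2.292 + 2.292 + 1.422 + 2.292) / 5 = 10.7840 / 5 = 2.16

θ* = 2.16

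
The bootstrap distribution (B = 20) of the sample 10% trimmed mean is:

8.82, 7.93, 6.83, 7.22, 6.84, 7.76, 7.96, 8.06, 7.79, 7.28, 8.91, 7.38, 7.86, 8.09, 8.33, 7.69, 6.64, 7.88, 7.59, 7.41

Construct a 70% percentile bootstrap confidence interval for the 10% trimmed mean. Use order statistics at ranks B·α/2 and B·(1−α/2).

Sorted replicates: 6.64, 6.83, 6.84, 7.22, 7.28, 7.38, 7.41, 7.59, 7.69, 7.76, 7.79, 7.86, 7.88, 7.93, 7.96, 8.06, 8.09, 8.33, 8.82, 8.91
α = 0.30; lower rank = 20 × 0.150 = 3; upper rank = 20 × 0.850 = 17.
The 3rd smallest replicate is 6.84; the 17th is 8.09.

(6.84, 8.09)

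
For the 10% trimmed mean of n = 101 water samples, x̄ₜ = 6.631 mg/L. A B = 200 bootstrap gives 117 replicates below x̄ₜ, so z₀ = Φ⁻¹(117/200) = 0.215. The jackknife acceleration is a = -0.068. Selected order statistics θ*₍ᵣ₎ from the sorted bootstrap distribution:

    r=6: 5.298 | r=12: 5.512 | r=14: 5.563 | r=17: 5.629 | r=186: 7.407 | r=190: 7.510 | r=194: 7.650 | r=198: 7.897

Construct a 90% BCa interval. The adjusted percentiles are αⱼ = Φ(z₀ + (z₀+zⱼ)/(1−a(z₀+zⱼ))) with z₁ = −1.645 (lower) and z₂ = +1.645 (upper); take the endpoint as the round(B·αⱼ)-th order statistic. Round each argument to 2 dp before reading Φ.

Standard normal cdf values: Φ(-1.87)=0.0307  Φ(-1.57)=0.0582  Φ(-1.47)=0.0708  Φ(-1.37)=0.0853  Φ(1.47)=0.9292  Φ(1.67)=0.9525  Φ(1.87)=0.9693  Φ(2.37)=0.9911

Lower: z₀ + z₁ = 0.215 + (-1.645) = -1.430; 1 − a(z₀+z₁) = 1 − (-0.068)(-1.430) = 0.9028; argument = 0.215 + (-1.430)/0.9028 = -1.3690 → -1.37.
α₁ = Φ(-1.37) = 0.0853; rank = round(200 × 0.0853) = 17; θ*₍17₎ = 5.629.
Upper: z₀ + z₂ = 1.860; 1 − a(z₀+z₂) = 1.1265; argument = 1.8662 → 1.87; α₂ = 0.9693; rank = 194; θ*₍194₎ = 7.650.

(5.629, 7.650)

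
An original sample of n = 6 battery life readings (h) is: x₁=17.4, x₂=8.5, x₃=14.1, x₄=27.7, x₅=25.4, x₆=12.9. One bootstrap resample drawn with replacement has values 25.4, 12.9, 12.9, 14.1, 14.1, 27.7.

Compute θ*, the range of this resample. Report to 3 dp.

Range = 27.7 − 12.9 = 14.800

θ* = 14.800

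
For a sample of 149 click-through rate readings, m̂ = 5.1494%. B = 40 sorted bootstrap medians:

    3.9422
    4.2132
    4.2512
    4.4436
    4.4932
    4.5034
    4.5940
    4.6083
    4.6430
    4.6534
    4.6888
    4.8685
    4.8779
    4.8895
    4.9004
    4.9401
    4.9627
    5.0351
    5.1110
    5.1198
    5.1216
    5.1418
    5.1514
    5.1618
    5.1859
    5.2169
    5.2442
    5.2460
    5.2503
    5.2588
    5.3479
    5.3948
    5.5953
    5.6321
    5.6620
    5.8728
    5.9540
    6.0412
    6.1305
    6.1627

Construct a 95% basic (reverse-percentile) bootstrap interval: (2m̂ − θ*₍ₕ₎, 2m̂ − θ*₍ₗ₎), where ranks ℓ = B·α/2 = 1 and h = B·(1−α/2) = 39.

Percentile endpoints at ranks 1 and 39: θ*₍1₎ = 3.9422, θ*₍39₎ = 6.1305.
Basic interval reflects these around m̂:
  lower = 2 × 5.1494 − 6.1305 = 4.1683
  upper = 2 × 5.1494 − 3.9422 = 6.3566

(4.1683, 6.3566)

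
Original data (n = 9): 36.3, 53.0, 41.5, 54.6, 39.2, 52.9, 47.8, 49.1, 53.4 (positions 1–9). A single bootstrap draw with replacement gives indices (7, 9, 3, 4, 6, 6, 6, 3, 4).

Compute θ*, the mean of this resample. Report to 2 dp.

Resample values: 47.8, 53.4, 41.5, 54.6, 52.9, 52.9, 52.9, 41.5, 54.6.
Mean = (47.8 + 53.4 + 41.5 + 54.6 + 52.9 + 52.9 + 52.9 + 41.5 + 54.6) / 9 = 452.10 / 9 = 50.23

θ* = 50.23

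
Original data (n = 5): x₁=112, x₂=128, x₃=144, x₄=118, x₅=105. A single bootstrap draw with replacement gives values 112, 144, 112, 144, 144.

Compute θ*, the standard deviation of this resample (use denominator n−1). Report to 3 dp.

θ* = 17.527

Mean = 131.2000; sum of squared deviations = 1228.8000
s² = 1228.8000 / 4 = 307.2000
s = √307.2000 = 17.527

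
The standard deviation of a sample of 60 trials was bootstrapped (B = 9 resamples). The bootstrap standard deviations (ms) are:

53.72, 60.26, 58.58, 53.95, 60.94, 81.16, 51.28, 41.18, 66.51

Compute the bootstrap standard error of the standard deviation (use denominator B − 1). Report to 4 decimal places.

Bootstrap SE is the standard deviation of the 9 replicate standard deviations.
Mean of replicates: (53.72 + 60.26 + 58.58 + 53.95 + 60.94 + 81.16 + 51.28 + 41.18 + 66.51) / 9 = 527.58000 / 9 = 58.62000
Sum of squared deviations: (−4.90000)² + (+1.64000)² + (−0.04000)² + (−4.67000)² + (+2.32000)² + (+22.54000)² + (−7.34000)² + (−17.44000)² + (+7.89000)² = 982.22540
Variance = 982.22540 / 8 = 122.77817
SE* = √122.77817

SE* = 11.0805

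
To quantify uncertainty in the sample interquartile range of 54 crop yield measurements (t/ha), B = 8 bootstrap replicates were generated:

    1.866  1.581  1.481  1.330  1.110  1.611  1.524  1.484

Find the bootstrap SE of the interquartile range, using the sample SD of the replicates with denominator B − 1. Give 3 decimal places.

Bootstrap SE is the standard deviation of the 8 replicate interquartile ranges.
Mean of replicates: (1.866 + 1.581 + 1.481 + 1.330 + 1.110 + 1.611 + 1.524 + 1.484) / 8 = 11.9870 / 8 = 1.4984
Sum of squared deviations: (+0.3676)² + (+0.0826)² + (−0.0174)² + (−0.1684)² + (−0.3884)² + (+0.1126)² + (+0.0256)² + (−0.0144)² = 0.3350
Variance = 0.3350 / 7 = 0.0479
SE* = √0.0479

SE* = 0.219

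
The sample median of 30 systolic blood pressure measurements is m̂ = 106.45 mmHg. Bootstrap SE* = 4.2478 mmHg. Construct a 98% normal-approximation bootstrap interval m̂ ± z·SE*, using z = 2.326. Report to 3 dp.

(96.570, 116.330)

Margin = 2.326 × 4.2478 = 9.8804
Interval: 106.45 ± 9.8804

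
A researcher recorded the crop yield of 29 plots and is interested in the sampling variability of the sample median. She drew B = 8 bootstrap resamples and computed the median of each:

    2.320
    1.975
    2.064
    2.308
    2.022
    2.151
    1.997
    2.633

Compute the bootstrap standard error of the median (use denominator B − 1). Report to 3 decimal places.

SE* = 0.225

Bootstrap SE is the standard deviation of the 8 replicate medians.
Mean of replicates: (2.320 + 1.975 + 2.064 + 2.308 + 2.022 + 2.151 + 1.997 + 2.633) / 8 = 17.4700 / 8 = 2.1837
Sum of squared deviations: (+0.1362)² + (−0.2087)² + (−0.1197)² + (+0.1242)² + (−0.1618)² + (−0.0328)² + (−0.1867)² + (+0.4493)² = 0.3559
Variance = 0.3559 / 7 = 0.0508
SE* = √0.0508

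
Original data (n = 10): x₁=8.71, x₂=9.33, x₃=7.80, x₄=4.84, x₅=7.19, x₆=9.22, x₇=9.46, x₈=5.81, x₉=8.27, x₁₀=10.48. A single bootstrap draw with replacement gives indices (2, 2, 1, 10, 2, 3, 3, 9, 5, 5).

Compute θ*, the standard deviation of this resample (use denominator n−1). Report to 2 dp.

Resample values: 9.33, 9.33, 8.71, 10.48, 9.33, 7.80, 7.80, 8.27, 7.19, 7.19.
Mean = 8.5430; sum of squared deviations = 10.4778
s² = 10.4778 / 9 = 1.1642
s = √1.1642 = 1.08

θ* = 1.08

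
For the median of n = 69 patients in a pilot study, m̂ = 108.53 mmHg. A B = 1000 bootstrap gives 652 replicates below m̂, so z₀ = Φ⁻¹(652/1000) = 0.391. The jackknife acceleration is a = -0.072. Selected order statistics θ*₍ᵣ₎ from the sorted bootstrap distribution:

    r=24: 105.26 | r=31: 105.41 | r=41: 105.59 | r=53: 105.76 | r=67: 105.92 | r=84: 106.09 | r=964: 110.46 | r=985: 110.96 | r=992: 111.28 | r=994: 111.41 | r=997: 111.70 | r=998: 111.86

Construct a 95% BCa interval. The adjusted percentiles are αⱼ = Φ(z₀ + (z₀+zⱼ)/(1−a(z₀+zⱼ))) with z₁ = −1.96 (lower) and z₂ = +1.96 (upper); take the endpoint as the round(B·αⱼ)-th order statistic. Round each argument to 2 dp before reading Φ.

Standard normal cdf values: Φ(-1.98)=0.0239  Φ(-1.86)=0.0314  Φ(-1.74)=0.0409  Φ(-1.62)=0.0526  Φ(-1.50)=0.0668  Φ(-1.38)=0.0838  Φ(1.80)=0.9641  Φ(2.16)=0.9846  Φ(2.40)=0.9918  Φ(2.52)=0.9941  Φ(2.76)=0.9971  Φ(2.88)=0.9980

Lower: z₀ + z₁ = 0.391 + (-1.960) = -1.569; 1 − a(z₀+z₁) = 1 − (-0.072)(-1.569) = 0.8870; argument = 0.391 + (-1.569)/0.8870 = -1.3778 → -1.38.
α₁ = Φ(-1.38) = 0.0838; rank = round(1000 × 0.0838) = 84; θ*₍84₎ = 106.09.
Upper: z₀ + z₂ = 2.351; 1 − a(z₀+z₂) = 1.1693; argument = 2.4017 → 2.40; α₂ = 0.9918; rank = 992; θ*₍992₎ = 111.28.

(106.09, 111.28)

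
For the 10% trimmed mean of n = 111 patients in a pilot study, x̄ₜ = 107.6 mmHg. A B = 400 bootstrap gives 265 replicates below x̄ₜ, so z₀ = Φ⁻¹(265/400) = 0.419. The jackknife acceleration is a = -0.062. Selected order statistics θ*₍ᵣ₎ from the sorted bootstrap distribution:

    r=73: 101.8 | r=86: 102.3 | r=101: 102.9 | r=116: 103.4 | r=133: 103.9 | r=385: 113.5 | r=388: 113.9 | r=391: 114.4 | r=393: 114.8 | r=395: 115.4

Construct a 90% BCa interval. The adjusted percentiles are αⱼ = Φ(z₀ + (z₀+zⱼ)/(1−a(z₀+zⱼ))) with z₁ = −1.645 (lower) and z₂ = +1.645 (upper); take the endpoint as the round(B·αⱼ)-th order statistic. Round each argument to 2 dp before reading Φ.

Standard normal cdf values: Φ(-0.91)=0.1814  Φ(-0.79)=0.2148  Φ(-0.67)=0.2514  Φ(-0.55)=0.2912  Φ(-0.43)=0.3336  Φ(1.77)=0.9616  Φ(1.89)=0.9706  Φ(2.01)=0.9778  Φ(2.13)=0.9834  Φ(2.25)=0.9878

Lower: z₀ + z₁ = 0.419 + (-1.645) = -1.226; 1 − a(z₀+z₁) = 1 − (-0.062)(-1.226) = 0.9240; argument = 0.419 + (-1.226)/0.9240 = -0.9079 → -0.91.
α₁ = Φ(-0.91) = 0.1814; rank = round(400 × 0.1814) = 73; θ*₍73₎ = 101.8.
Upper: z₀ + z₂ = 2.064; 1 − a(z₀+z₂) = 1.1280; argument = 2.2488 → 2.25; α₂ = 0.9878; rank = 395; θ*₍395₎ = 115.4.

(101.8, 115.4)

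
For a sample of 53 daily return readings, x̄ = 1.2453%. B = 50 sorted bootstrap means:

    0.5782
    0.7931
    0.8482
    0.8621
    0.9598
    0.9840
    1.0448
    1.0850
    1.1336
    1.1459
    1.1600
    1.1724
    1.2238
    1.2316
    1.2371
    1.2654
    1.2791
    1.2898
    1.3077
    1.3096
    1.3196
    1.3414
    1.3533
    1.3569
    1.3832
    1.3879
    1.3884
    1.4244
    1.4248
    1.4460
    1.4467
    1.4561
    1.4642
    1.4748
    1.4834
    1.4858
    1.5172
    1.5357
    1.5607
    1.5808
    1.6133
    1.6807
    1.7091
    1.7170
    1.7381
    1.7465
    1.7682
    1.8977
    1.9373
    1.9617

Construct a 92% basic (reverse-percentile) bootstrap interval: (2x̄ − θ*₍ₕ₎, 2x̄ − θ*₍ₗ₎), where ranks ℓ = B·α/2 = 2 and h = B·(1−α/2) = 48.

Percentile endpoints at ranks 2 and 48: θ*₍2₎ = 0.7931, θ*₍48₎ = 1.8977.
Basic interval reflects these around x̄:
  lower = 2 × 1.2453 − 1.8977 = 0.5929
  upper = 2 × 1.2453 − 0.7931 = 1.6975

(0.5929, 1.6975)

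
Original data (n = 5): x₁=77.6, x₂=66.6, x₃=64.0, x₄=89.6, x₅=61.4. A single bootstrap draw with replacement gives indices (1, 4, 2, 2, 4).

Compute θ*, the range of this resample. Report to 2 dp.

θ* = 23.00

Resample values: 77.6, 89.6, 66.6, 66.6, 89.6.
Range = 89.6 − 66.6 = 23.00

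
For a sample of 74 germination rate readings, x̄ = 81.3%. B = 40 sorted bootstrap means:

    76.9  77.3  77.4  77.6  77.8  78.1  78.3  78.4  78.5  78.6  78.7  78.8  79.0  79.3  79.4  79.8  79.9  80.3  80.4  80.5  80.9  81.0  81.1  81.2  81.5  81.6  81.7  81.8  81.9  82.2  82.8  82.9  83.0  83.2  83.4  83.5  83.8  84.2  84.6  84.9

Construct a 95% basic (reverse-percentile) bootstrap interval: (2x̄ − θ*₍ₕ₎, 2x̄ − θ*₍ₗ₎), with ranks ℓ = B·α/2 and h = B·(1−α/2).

(78.0, 85.7)

Percentile endpoints at ranks 1 and 39: θ*₍1₎ = 76.9, θ*₍39₎ = 84.6.
Basic interval reflects these around x̄:
  lower = 2 × 81.3 − 84.6 = 78.0
  upper = 2 × 81.3 − 76.9 = 85.7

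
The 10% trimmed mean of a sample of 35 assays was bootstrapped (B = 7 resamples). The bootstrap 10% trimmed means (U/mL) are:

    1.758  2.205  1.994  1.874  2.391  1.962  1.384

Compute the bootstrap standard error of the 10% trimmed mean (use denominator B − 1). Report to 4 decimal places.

SE* = 0.3224

Bootstrap SE is the standard deviation of the 7 replicate 10% trimmed means.
Mean of replicates: (1.758 + 2.205 + 1.994 + 1.874 + 2.391 + 1.962 + 1.384) / 7 = 13.56800 / 7 = 1.93829
Sum of squared deviations: (−0.18029)² + (+0.26671)² + (+0.05571)² + (−0.06429)² + (+0.45271)² + (+0.02371)² + (−0.55429)² = 0.62362
Variance = 0.62362 / 6 = 0.10394
SE* = √0.10394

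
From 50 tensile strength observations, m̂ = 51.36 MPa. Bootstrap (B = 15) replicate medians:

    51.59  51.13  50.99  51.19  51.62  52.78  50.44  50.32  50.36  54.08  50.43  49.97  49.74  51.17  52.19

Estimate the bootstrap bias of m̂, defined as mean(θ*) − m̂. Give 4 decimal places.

mean(θ*) = (51.59 + 51.13 + 50.99 + 51.19 + 51.62 + 52.78 + 50.44 + 50.32 + 50.36 + 54.08 + 50.43 + 49.97 + 49.74 + 51.17 + 52.19) / 15 = 51.20000
bias = 51.20000 − 51.36

bias = −0.1600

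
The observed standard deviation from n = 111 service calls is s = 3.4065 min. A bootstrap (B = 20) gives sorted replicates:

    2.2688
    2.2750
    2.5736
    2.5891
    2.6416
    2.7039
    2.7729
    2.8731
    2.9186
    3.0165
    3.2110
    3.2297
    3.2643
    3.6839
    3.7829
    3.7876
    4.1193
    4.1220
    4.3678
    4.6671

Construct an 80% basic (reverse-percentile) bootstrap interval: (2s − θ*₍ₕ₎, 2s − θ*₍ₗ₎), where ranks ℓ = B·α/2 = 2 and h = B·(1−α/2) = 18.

(2.6910, 4.5380)

Percentile endpoints at ranks 2 and 18: θ*₍2₎ = 2.2750, θ*₍18₎ = 4.1220.
Basic interval reflects these around s:
  lower = 2 × 3.4065 − 4.1220 = 2.6910
  upper = 2 × 3.4065 − 2.2750 = 4.5380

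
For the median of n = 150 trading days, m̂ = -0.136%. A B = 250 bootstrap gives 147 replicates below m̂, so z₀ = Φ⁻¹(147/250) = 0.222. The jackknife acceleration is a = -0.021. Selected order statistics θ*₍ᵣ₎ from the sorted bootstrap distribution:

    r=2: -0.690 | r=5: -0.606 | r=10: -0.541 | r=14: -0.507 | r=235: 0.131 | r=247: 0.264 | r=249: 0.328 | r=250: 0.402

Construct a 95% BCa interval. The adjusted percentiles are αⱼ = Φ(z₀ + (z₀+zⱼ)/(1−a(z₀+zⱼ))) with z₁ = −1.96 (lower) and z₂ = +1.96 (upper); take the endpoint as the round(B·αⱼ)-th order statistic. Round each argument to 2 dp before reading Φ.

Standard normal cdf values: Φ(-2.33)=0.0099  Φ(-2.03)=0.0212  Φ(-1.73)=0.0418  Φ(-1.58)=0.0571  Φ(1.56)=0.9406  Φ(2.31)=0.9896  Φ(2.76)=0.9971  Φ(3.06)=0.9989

Lower: z₀ + z₁ = 0.222 + (-1.960) = -1.738; 1 − a(z₀+z₁) = 1 − (-0.021)(-1.738) = 0.9635; argument = 0.222 + (-1.738)/0.9635 = -1.5818 → -1.58.
α₁ = Φ(-1.58) = 0.0571; rank = round(250 × 0.0571) = 14; θ*₍14₎ = -0.507.
Upper: z₀ + z₂ = 2.182; 1 − a(z₀+z₂) = 1.0458; argument = 2.3084 → 2.31; α₂ = 0.9896; rank = 247; θ*₍247₎ = 0.264.

(-0.507, 0.264)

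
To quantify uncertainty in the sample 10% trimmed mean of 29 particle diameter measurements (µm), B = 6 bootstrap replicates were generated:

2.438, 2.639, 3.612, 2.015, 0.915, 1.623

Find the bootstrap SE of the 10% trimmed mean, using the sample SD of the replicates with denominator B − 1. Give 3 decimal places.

SE* = 0.923

Bootstrap SE is the standard deviation of the 6 replicate 10% trimmed means.
Mean of replicates: (2.438 + 2.639 + 3.612 + 2.015 + 0.915 + 1.623) / 6 = 13.2420 / 6 = 2.2070
Sum of squared deviations: (+0.2310)² + (+0.4320)² + (+1.4050)² + (−0.1920)² + (−1.2920)² + (−0.5840)² = 4.2612
Variance = 4.2612 / 5 = 0.8522
SE* = √0.8522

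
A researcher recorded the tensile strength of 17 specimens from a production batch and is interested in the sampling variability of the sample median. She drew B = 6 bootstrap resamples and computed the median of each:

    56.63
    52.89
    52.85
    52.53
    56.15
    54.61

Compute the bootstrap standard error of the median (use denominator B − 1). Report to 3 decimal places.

SE* = 1.798

Bootstrap SE is the standard deviation of the 6 replicate medians.
Mean of replicates: (56.63 + 52.89 + 52.85 + 52.53 + 56.15 + 54.61) / 6 = 325.6600 / 6 = 54.2767
Sum of squared deviations: (+2.3533)² + (−1.3867)² + (−1.4267)² + (−1.7467)² + (+1.8733)² + (+0.3333)² = 16.1677
Variance = 16.1677 / 5 = 3.2335
SE* = √3.2335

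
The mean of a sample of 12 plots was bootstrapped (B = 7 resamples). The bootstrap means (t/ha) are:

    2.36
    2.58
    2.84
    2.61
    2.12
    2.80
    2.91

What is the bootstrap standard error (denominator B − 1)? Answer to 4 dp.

SE* = 0.2835

Bootstrap SE is the standard deviation of the 7 replicate means.
Mean of replicates: (2.36 + 2.58 + 2.84 + 2.61 + 2.12 + 2.80 + 2.91) / 7 = 18.22000 / 7 = 2.60286
Sum of squared deviations: (−0.24286)² + (−0.02286)² + (+0.23714)² + (+0.00714)² + (−0.48286)² + (+0.19714)² + (+0.30714)² = 0.48214
Variance = 0.48214 / 6 = 0.08036
SE* = √0.08036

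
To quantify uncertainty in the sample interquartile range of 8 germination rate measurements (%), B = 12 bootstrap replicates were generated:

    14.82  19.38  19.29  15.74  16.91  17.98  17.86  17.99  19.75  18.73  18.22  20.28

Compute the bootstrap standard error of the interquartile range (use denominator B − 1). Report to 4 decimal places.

Bootstrap SE is the standard deviation of the 12 replicate interquartile ranges.
Mean of replicates: (14.82 + 19.38 + 19.29 + 15.74 + 16.91 + 17.98 + 17.86 + 17.99 + 19.75 + 18.73 + 18.22 + 20.28) / 12 = 216.95000 / 12 = 18.07917
Sum of squared deviations: (−3.25917)² + (+1.30083)² + (+1.21083)² + (−2.33917)² + (−1.16917)² + (−0.09917)² + (−0.21917)² + (−0.08917)² + (+1.67083)² + (+0.65083)² + (+0.14083)² + (+2.20083)² = 28.76369
Variance = 28.76369 / 11 = 2.61488
SE* = √2.61488

SE* = 1.6171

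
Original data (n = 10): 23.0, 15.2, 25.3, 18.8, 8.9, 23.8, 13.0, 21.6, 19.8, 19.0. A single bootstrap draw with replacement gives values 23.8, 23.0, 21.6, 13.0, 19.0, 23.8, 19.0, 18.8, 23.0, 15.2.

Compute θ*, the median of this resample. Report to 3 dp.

Sorted: 13.0, 15.2, 18.8, 19.0, 19.0, 21.6, 23.0, 23.0, 23.8, 23.8
Median = average of the two middle values = 20.300

θ* = 20.300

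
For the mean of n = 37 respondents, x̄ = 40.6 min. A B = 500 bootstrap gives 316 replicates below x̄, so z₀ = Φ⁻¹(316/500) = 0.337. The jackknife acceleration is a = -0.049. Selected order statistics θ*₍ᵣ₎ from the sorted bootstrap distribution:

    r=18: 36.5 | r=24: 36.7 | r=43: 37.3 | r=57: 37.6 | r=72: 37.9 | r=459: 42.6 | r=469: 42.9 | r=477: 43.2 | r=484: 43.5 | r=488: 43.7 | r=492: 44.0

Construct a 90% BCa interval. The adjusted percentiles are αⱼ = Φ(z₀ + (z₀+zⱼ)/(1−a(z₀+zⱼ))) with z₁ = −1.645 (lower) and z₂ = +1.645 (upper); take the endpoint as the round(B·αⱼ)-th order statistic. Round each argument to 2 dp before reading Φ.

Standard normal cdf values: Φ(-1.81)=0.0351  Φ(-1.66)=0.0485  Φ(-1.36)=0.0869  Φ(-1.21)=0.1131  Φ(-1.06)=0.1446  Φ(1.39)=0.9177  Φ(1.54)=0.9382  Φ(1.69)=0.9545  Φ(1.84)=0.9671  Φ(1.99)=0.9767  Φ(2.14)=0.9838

Lower: z₀ + z₁ = 0.337 + (-1.645) = -1.308; 1 − a(z₀+z₁) = 1 − (-0.049)(-1.308) = 0.9359; argument = 0.337 + (-1.308)/0.9359 = -1.0606 → -1.06.
α₁ = Φ(-1.06) = 0.1446; rank = round(500 × 0.1446) = 72; θ*₍72₎ = 37.9.
Upper: z₀ + z₂ = 1.982; 1 − a(z₀+z₂) = 1.0971; argument = 2.1436 → 2.14; α₂ = 0.9838; rank = 492; θ*₍492₎ = 44.0.

(37.9, 44.0)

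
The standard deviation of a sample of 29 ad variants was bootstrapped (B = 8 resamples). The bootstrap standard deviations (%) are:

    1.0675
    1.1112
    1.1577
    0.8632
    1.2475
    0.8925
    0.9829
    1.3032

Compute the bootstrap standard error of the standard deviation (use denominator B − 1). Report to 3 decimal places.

Bootstrap SE is the standard deviation of the 8 replicate standard deviations.
Mean of replicates: (1.0675 + 1.1112 + 1.1577 + 0.8632 + 1.2475 + 0.8925 + 0.9829 + 1.3032) / 8 = 8.62570 / 8 = 1.07821
Sum of squared deviations: (−0.01071)² + (+0.03299)² + (+0.07949)² + (−0.21501)² + (+0.16929)² + (−0.18571)² + (−0.09531)² + (+0.22499)² = 0.17660
Variance = 0.17660 / 7 = 0.02523
SE* = √0.02523

SE* = 0.159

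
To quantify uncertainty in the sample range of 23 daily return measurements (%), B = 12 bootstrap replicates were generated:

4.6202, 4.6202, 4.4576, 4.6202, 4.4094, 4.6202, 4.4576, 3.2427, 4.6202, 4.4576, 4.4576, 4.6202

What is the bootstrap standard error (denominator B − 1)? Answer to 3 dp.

SE* = 0.385

Bootstrap SE is the standard deviation of the 12 replicate ranges.
Mean of replicates: (4.6202 + 4.6202 + 4.4576 + 4.6202 + 4.4094 + 4.6202 + 4.4576 + 3.2427 + 4.6202 + 4.4576 + 4.4576 + 4.6202) / 12 = 53.20370 / 12 = 4.43364
Sum of squared deviations: (+0.18656)² + (+0.18656)² + (+0.02396)² + (+0.18656)² + (−0.02424)² + (+0.18656)² + (+0.02396)² + (−1.19094)² + (+0.18656)² + (+0.02396)² + (+0.02396)² + (+0.18656)² = 1.63005
Variance = 1.63005 / 11 = 0.14819
SE* = √0.14819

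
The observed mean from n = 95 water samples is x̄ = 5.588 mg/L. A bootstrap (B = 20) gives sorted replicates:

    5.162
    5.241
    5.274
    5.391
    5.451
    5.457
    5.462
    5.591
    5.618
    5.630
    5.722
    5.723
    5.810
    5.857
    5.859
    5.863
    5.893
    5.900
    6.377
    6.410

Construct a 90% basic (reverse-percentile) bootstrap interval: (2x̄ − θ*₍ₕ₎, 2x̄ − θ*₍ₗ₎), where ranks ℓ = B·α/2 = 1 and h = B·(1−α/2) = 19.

Percentile endpoints at ranks 1 and 19: θ*₍1₎ = 5.162, θ*₍19₎ = 6.377.
Basic interval reflects these around x̄:
  lower = 2 × 5.588 − 6.377 = 4.799
  upper = 2 × 5.588 − 5.162 = 6.014

(4.799, 6.014)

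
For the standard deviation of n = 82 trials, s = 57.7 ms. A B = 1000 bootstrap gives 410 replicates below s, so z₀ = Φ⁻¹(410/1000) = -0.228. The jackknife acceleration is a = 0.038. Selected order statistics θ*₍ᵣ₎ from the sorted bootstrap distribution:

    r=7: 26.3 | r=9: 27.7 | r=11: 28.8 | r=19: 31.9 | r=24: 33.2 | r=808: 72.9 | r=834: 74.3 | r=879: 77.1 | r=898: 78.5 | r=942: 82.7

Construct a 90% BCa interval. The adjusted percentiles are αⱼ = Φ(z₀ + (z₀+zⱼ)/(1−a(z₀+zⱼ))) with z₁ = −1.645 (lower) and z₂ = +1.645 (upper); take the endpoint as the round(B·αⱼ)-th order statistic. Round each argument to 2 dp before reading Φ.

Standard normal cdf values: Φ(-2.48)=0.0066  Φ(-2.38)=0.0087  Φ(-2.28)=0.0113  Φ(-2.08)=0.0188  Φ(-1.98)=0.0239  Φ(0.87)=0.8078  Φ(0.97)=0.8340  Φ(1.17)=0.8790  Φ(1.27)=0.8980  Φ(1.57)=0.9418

(33.2, 78.5)

Lower: z₀ + z₁ = -0.228 + (-1.645) = -1.873; 1 − a(z₀+z₁) = 1 − (0.038)(-1.873) = 1.0712; argument = -0.228 + (-1.873)/1.0712 = -1.9765 → -1.98.
α₁ = Φ(-1.98) = 0.0239; rank = round(1000 × 0.0239) = 24; θ*₍24₎ = 33.2.
Upper: z₀ + z₂ = 1.417; 1 − a(z₀+z₂) = 0.9462; argument = 1.2696 → 1.27; α₂ = 0.8980; rank = 898; θ*₍898₎ = 78.5.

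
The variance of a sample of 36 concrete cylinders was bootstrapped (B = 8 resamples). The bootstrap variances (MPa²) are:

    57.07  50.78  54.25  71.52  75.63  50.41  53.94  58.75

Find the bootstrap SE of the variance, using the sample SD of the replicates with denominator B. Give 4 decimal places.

Bootstrap SE is the standard deviation of the 8 replicate variances.
Mean of replicates: (57.07 + 50.78 + 54.25 + 71.52 + 75.63 + 50.41 + 53.94 + 58.75) / 8 = 472.35000 / 8 = 59.04375
Sum of squared deviations: (−1.97375)² + (−8.26375)² + (−4.79375)² + (+12.47625)² + (+16.58625)² + (−8.63375)² + (−5.10375)² + (−0.29375)² = 626.60199
Variance = 626.60199 / 8 = 78.32525
SE* = √78.32525

SE* = 8.8502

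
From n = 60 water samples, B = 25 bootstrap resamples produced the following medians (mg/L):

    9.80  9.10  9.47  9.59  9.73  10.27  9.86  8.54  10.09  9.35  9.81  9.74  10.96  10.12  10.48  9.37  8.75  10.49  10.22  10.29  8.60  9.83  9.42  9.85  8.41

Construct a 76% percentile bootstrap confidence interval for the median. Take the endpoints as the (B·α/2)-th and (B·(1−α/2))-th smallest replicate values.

(8.60, 10.29)

Sorted replicates: 8.41, 8.54, 8.60, 8.75, 9.10, 9.35, 9.37, 9.42, 9.47, 9.59, 9.73, 9.74, 9.80, 9.81, 9.83, 9.85, 9.86, 10.09, 10.12, 10.22, 10.27, 10.29, 10.48, 10.49, 10.96
α = 0.24; lower rank = 25 × 0.120 = 3; upper rank = 25 × 0.880 = 22.
The 3rd smallest replicate is 8.60; the 22nd is 10.29.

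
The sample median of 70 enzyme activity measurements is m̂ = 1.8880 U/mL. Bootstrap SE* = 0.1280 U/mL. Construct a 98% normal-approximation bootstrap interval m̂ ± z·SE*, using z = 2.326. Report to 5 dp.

Margin = 2.326 × 0.1280 = 0.297728
Interval: 1.8880 ± 0.297728

(1.59027, 2.18573)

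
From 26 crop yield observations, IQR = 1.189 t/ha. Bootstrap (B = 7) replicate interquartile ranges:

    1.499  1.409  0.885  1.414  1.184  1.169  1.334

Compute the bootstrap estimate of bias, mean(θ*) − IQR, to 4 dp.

bias = +0.0816

mean(θ*) = (1.499 + 1.409 + 0.885 + 1.414 + 1.184 + 1.169 + 1.334) / 7 = 1.27057
bias = 1.27057 − 1.189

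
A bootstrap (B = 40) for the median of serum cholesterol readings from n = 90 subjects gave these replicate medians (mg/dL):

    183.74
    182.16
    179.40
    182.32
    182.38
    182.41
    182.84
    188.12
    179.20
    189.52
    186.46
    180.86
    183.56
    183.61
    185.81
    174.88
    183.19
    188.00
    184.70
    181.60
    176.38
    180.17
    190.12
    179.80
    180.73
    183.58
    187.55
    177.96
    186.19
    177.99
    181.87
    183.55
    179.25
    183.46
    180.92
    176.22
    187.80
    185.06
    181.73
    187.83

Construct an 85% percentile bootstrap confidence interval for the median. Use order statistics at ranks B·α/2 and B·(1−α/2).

(176.38, 188.00)

Sorted replicates: 174.88, 176.22, 176.38, 177.96, 177.99, 179.20, 179.25, 179.40, 179.80, 180.17, 180.73, 180.86, 180.92, 181.60, 181.73, 181.87, 182.16, 182.32, 182.38, 182.41, 182.84, 183.19, 183.46, 183.55, 183.56, 183.58, 183.61, 183.74, 184.70, 185.06, 185.81, 186.19, 186.46, 187.55, 187.80, 187.83, 188.00, 188.12, 189.52, 190.12
α = 0.15; lower rank = 40 × 0.075 = 3; upper rank = 40 × 0.925 = 37.
The 3rd smallest replicate is 176.38; the 37th is 188.00.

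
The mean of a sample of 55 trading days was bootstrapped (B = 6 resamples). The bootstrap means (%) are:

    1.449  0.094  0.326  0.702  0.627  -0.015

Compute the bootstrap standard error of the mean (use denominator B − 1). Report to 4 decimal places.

SE* = 0.5315

Bootstrap SE is the standard deviation of the 6 replicate means.
Mean of replicates: (1.449 + 0.094 + 0.326 + 0.702 + 0.627 + (-0.015)) / 6 = 3.18300 / 6 = 0.53050
Sum of squared deviations: (+0.91850)² + (−0.43650)² + (−0.20450)² + (+0.17150)² + (+0.09650)² + (−0.54550)² = 1.41229
Variance = 1.41229 / 5 = 0.28246
SE* = √0.28246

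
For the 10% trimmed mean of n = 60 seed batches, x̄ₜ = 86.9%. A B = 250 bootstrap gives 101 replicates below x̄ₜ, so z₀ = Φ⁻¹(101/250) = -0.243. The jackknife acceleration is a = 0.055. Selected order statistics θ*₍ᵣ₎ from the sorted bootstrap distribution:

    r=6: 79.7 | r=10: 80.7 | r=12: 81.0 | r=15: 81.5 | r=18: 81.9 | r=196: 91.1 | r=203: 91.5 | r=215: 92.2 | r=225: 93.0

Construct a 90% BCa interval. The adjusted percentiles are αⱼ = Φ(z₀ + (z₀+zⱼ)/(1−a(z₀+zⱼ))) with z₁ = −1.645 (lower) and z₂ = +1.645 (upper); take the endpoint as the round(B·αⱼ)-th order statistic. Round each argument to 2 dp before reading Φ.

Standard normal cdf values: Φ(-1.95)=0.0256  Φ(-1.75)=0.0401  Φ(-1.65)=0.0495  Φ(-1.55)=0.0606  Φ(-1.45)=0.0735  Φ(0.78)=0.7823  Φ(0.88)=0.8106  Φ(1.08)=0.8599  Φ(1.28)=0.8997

(79.7, 93.0)

Lower: z₀ + z₁ = -0.243 + (-1.645) = -1.888; 1 − a(z₀+z₁) = 1 − (0.055)(-1.888) = 1.1038; argument = -0.243 + (-1.888)/1.1038 = -1.9534 → -1.95.
α₁ = Φ(-1.95) = 0.0256; rank = round(250 × 0.0256) = 6; θ*₍6₎ = 79.7.
Upper: z₀ + z₂ = 1.402; 1 − a(z₀+z₂) = 0.9229; argument = 1.2761 → 1.28; α₂ = 0.8997; rank = 225; θ*₍225₎ = 93.0.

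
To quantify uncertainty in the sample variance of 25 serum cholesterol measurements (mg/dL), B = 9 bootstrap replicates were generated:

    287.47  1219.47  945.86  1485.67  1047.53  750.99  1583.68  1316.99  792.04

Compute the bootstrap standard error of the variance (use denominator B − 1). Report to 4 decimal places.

SE* = 406.6378

Bootstrap SE is the standard deviation of the 9 replicate variances.
Mean of replicates: (287.47 + 1219.47 + 945.86 + 1485.67 + 1047.53 + 750.99 + 1583.68 + 1316.99 + 792.04) / 9 = 9429.70000 / 9 = 1047.74444
Sum of squared deviations: (−760.27444)² + (+171.72556)² + (−101.88444)² + (+437.92556)² + (−0.21444)² + (−296.75444)² + (+535.93556)² + (+269.24556)² + (−255.70444)² = 1322834.22762
Variance = 1322834.22762 / 8 = 165354.27845
SE* = √165354.27845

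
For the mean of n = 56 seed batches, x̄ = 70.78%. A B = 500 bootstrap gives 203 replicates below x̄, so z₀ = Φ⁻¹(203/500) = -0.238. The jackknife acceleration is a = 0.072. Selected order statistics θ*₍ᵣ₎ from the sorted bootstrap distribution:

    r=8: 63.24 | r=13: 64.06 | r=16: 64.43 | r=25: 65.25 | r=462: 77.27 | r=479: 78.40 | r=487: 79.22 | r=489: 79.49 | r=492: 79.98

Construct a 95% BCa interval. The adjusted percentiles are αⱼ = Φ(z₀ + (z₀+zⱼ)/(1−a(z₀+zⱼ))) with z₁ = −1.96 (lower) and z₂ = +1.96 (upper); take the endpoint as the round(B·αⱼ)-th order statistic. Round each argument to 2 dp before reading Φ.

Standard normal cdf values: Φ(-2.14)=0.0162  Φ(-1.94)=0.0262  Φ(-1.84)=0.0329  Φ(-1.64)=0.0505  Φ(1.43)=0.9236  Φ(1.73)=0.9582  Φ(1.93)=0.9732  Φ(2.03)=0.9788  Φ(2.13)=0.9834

(63.24, 78.40)

Lower: z₀ + z₁ = -0.238 + (-1.960) = -2.198; 1 − a(z₀+z₁) = 1 − (0.072)(-2.198) = 1.1583; argument = -0.238 + (-2.198)/1.1583 = -2.1357 → -2.14.
α₁ = Φ(-2.14) = 0.0162; rank = round(500 × 0.0162) = 8; θ*₍8₎ = 63.24.
Upper: z₀ + z₂ = 1.722; 1 − a(z₀+z₂) = 0.8760; argument = 1.7277 → 1.73; α₂ = 0.9582; rank = 479; θ*₍479₎ = 78.40.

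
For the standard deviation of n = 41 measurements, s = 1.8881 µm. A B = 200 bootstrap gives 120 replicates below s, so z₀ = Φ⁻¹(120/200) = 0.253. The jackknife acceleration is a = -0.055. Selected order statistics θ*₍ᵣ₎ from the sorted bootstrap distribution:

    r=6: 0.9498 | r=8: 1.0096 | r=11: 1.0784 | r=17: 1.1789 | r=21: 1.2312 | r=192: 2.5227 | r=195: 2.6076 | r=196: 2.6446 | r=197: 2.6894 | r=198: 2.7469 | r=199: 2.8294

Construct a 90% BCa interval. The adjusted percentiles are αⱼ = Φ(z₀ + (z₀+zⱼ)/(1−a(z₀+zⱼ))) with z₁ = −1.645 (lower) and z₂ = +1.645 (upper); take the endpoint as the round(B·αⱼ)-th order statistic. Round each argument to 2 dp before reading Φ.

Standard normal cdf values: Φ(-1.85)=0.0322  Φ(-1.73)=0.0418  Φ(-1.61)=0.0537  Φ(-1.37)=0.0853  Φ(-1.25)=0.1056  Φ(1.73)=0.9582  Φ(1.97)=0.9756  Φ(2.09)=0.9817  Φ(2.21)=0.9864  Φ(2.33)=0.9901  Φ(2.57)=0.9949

(1.2312, 2.6076)

Lower: z₀ + z₁ = 0.253 + (-1.645) = -1.392; 1 − a(z₀+z₁) = 1 − (-0.055)(-1.392) = 0.9234; argument = 0.253 + (-1.392)/0.9234 = -1.2544 → -1.25.
α₁ = Φ(-1.25) = 0.1056; rank = round(200 × 0.1056) = 21; θ*₍21₎ = 1.2312.
Upper: z₀ + z₂ = 1.898; 1 − a(z₀+z₂) = 1.1044; argument = 1.9716 → 1.97; α₂ = 0.9756; rank = 195; θ*₍195₎ = 2.6076.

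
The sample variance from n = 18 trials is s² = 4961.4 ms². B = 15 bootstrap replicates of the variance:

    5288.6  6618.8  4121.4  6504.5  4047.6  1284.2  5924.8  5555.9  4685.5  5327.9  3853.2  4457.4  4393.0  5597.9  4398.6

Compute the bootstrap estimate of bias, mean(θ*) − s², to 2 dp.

bias = −157.45

mean(θ*) = (5288.6 + 6618.8 + 4121.4 + 6504.5 + 4047.6 + 1284.2 + 5924.8 + 5555.9 + 4685.5 + 5327.9 + 3853.2 + 4457.4 + 4393.0 + 5597.9 + 4398.6) / 15 = 4803.953
bias = 4803.953 − 4961.4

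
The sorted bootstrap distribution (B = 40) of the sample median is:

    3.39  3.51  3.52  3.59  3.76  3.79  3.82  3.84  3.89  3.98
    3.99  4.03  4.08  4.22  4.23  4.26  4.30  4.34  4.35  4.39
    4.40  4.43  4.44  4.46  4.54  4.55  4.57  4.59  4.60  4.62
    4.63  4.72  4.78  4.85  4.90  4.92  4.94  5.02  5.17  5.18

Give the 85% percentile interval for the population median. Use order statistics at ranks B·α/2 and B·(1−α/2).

(3.52, 4.94)

α = 0.15; lower rank = 40 × 0.075 = 3; upper rank = 40 × 0.925 = 37.
The 3rd smallest replicate is 3.52; the 37th is 4.94.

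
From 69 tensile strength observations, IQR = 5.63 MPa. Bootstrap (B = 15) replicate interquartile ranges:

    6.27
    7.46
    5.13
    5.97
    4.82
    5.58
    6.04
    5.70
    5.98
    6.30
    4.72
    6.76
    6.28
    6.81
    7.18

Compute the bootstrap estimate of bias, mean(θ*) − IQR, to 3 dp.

mean(θ*) = (6.27 + 7.46 + 5.13 + 5.97 + 4.82 + 5.58 + 6.04 + 5.70 + 5.98 + 6.30 + 4.72 + 6.76 + 6.28 + 6.81 + 7.18) / 15 = 6.0667
bias = 6.0667 − 5.63

bias = +0.437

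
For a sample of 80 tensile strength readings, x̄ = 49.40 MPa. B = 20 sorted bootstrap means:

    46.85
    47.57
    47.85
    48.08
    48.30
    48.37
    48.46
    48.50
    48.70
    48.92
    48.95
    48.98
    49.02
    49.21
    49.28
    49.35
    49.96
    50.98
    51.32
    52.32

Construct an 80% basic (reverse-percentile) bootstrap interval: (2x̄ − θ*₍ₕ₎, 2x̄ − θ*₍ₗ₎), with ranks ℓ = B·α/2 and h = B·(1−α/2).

Percentile endpoints at ranks 2 and 18: θ*₍2₎ = 47.57, θ*₍18₎ = 50.98.
Basic interval reflects these around x̄:
  lower = 2 × 49.40 − 50.98 = 47.82
  upper = 2 × 49.40 − 47.57 = 51.23

(47.82, 51.23)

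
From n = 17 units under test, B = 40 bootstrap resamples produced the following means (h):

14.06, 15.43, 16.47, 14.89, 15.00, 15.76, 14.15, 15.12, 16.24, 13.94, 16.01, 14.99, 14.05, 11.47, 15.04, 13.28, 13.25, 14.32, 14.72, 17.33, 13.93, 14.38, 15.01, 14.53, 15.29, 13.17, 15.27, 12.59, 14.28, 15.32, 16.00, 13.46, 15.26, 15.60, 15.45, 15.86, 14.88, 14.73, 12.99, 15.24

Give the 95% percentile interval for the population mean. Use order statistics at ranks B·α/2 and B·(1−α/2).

(11.47, 16.47)

Sorted replicates: 11.47, 12.59, 12.99, 13.17, 13.25, 13.28, 13.46, 13.93, 13.94, 14.05, 14.06, 14.15, 14.28, 14.32, 14.38, 14.53, 14.72, 14.73, 14.88, 14.89, 14.99, 15.00, 15.01, 15.04, 15.12, 15.24, 15.26, 15.27, 15.29, 15.32, 15.43, 15.45, 15.60, 15.76, 15.86, 16.00, 16.01, 16.24, 16.47, 17.33
α = 0.05; lower rank = 40 × 0.025 = 1; upper rank = 40 × 0.975 = 39.
The 1st smallest replicate is 11.47; the 39th is 16.47.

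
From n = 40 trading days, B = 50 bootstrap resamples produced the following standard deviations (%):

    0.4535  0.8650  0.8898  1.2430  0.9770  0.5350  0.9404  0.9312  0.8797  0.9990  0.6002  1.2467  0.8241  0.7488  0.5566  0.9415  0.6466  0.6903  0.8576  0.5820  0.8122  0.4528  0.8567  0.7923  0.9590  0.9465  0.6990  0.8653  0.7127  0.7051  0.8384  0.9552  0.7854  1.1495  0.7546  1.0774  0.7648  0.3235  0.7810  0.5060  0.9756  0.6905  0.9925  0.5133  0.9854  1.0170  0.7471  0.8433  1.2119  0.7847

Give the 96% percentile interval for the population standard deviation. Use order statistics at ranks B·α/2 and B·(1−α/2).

(0.3235, 1.2430)

Sorted replicates: 0.3235, 0.4528, 0.4535, 0.5060, 0.5133, 0.5350, 0.5566, 0.5820, 0.6002, 0.6466, 0.6903, 0.6905, 0.6990, 0.7051, 0.7127, 0.7471, 0.7488, 0.7546, 0.7648, 0.7810, 0.7847, 0.7854, 0.7923, 0.8122, 0.8241, 0.8384, 0.8433, 0.8567, 0.8576, 0.8650, 0.8653, 0.8797, 0.8898, 0.9312, 0.9404, 0.9415, 0.9465, 0.9552, 0.9590, 0.9756, 0.9770, 0.9854, 0.9925, 0.9990, 1.0170, 1.0774, 1.1495, 1.2119, 1.2430, 1.2467
α = 0.04; lower rank = 50 × 0.020 = 1; upper rank = 50 × 0.980 = 49.
The 1st smallest replicate is 0.3235; the 49th is 1.2430.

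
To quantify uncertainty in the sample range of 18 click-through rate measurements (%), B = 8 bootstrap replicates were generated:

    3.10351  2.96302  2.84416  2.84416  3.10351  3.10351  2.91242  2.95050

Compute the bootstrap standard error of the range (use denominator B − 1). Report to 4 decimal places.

SE* = 0.1124

Bootstrap SE is the standard deviation of the 8 replicate ranges.
Mean of replicates: (3.10351 + 2.96302 + 2.84416 + 2.84416 + 3.10351 + 3.10351 + 2.91242 + 2.95050) / 8 = 23.824790 / 8 = 2.978099
Sum of squared deviations: (+0.125411)² + (−0.015079)² + (−0.133939)² + (−0.133939)² + (+0.125411)² + (+0.125411)² + (−0.065679)² + (−0.027599)² = 0.088366
Variance = 0.088366 / 7 = 0.012624
SE* = √0.012624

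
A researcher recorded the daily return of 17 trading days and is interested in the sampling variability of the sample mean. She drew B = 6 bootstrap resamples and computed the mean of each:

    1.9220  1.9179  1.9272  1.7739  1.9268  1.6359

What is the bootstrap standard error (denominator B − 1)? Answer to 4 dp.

Bootstrap SE is the standard deviation of the 6 replicate means.
Mean of replicates: (1.9220 + 1.9179 + 1.9272 + 1.7739 + 1.9268 + 1.6359) / 6 = 11.10370 / 6 = 1.85062
Sum of squared deviations: (+0.07138)² + (+0.06728)² + (+0.07658)² + (−0.07672)² + (+0.07618)² + (−0.21472)² = 0.07328
Variance = 0.07328 / 5 = 0.01466
SE* = √0.01466

SE* = 0.1211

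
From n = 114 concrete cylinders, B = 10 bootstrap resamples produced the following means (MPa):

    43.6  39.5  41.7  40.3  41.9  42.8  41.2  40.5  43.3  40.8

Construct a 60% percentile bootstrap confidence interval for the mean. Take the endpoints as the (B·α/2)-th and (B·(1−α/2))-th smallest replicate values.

(40.3, 42.8)

Sorted replicates: 39.5, 40.3, 40.5, 40.8, 41.2, 41.7, 41.9, 42.8, 43.3, 43.6
α = 0.40; lower rank = 10 × 0.200 = 2; upper rank = 10 × 0.800 = 8.
The 2nd smallest replicate is 40.3; the 8th is 42.8.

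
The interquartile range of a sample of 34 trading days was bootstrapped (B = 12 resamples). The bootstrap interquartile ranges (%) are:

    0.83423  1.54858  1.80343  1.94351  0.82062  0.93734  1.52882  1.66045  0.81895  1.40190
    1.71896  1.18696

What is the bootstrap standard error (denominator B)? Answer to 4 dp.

Bootstrap SE is the standard deviation of the 12 replicate interquartile ranges.
Mean of replicates: (0.83423 + 1.54858 + 1.80343 + 1.94351 + 0.82062 + 0.93734 + 1.52882 + 1.66045 + 0.81895 + 1.40190 + 1.71896 + 1.18696) / 12 = 16.203750 / 12 = 1.350313
Sum of squared deviations: (−0.516082)² + (+0.198268)² + (+0.453118)² + (+0.593198)² + (−0.529693)² + (−0.412973)² + (+0.178508)² + (+0.310137)² + (−0.531363)² + (+0.051587)² + (+0.368648)² + (−0.163353)² = 1.889613
Variance = 1.889613 / 12 = 0.157468
SE* = √0.157468

SE* = 0.3968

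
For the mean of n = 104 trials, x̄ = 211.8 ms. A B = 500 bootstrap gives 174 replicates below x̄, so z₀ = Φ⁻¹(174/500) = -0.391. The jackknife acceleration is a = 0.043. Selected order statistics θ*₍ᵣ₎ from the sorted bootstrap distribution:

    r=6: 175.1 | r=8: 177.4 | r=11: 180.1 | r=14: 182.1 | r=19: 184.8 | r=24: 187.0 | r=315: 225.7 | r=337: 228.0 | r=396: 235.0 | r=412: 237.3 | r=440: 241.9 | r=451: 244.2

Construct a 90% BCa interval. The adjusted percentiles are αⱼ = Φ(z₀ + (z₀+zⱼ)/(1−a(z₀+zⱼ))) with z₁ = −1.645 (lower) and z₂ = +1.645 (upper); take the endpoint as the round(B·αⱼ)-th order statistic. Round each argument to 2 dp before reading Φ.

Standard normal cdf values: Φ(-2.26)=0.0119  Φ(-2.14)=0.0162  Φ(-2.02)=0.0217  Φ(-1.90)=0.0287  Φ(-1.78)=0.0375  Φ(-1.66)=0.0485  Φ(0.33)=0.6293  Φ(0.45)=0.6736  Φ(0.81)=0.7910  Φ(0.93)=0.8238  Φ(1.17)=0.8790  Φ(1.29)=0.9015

Lower: z₀ + z₁ = -0.391 + (-1.645) = -2.036; 1 − a(z₀+z₁) = 1 − (0.043)(-2.036) = 1.0875; argument = -0.391 + (-2.036)/1.0875 = -2.2631 → -2.26.
α₁ = Φ(-2.26) = 0.0119; rank = round(500 × 0.0119) = 6; θ*₍6₎ = 175.1.
Upper: z₀ + z₂ = 1.254; 1 − a(z₀+z₂) = 0.9461; argument = 0.9345 → 0.93; α₂ = 0.8238; rank = 412; θ*₍412₎ = 237.3.

(175.1, 237.3)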